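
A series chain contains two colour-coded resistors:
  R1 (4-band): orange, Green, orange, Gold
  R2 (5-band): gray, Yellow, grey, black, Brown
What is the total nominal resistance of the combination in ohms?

R1: orange, green → 35; orange ×10^3 → 35000 Ω.
R2: grey, yellow, grey → 848; black ×1 → 848 Ω.
Series: 35000 + 848 = 35848 Ω.

35848 Ω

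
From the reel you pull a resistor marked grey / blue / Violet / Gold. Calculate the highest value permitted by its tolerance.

903000000 Ω

Grey → 8 (first significant figure)
Blue → 6 (second significant figure)
Violet → ×10^7 multiplier
Gold → ±5% tolerance
86 × 10000000 = 860000000 Ω
Highest = 860000000 × (1 + 5/100) = 903000000 Ω.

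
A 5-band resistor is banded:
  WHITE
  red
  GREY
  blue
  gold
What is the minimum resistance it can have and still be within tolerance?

881600000 Ω

White → 9 (first significant figure)
Red → 2 (second significant figure)
Grey → 8 (third significant figure)
Blue → ×10^6 multiplier
Gold → ±5% tolerance
928 × 1000000 = 928000000 Ω
Minimum = 928000000 × (1 − 5/100) = 881600000 Ω.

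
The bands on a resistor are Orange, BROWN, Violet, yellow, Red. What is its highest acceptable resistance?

Orange → 3 (first significant figure)
Brown → 1 (second significant figure)
Violet → 7 (third significant figure)
Yellow → ×10^4 multiplier
Red → ±2% tolerance
317 × 10000 = 3170000 Ω
Highest = 3170000 × (1 + 2/100) = 3233400 Ω.

3233400 Ω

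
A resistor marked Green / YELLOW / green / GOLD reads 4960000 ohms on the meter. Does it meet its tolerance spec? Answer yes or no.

Green → 5 (first significant figure)
Yellow → 4 (second significant figure)
Green → ×10^5 multiplier
Gold → ±5% tolerance
54 × 100000 = 5400000 Ω
Allowed range: 5130000 Ω to 5670000 Ω.
4960000 ohms lies outside that range.

no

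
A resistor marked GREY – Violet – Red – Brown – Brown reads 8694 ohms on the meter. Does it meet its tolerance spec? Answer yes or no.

yes

Grey → 8 (first significant figure)
Violet → 7 (second significant figure)
Red → 2 (third significant figure)
Brown → ×10 multiplier
Brown → ±1% tolerance
872 × 10 = 8720 Ω
Allowed range: 8632.8 Ω to 8807.2 Ω.
8694 ohms lies inside that range.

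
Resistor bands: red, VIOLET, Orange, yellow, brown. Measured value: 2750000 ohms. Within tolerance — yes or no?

Red → 2 (first significant figure)
Violet → 7 (second significant figure)
Orange → 3 (third significant figure)
Yellow → ×10^4 multiplier
Brown → ±1% tolerance
273 × 10000 = 2730000 Ω
Allowed range: 2702700 Ω to 2757300 Ω.
2750000 ohms lies inside that range.

yes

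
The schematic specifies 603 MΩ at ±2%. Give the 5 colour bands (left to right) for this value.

603000000 Ω = 603 × 10^6.
6 → blue
0 → black
3 → orange
Multiplier 10^6 → blue.
±2% tolerance → red.

blue, black, orange, blue, red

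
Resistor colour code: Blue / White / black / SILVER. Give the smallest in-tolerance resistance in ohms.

Blue → 6 (first significant figure)
White → 9 (second significant figure)
Black → ×1 multiplier
Silver → ±10% tolerance
69 × 1 = 69 Ω
Smallest = 69 × (1 − 10/100) = 62.1 Ω.

62.1 Ω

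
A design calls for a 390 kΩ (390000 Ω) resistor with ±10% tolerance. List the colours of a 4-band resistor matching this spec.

orange, white, yellow, silver

390000 Ω = 39 × 10^4.
3 → orange
9 → white
Multiplier 10^4 → yellow.
±10% tolerance → silver.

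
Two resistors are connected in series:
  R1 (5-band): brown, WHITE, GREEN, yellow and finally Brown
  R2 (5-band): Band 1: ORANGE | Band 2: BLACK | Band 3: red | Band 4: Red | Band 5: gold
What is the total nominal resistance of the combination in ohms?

1980200 Ω

R1: brown, white, green → 195; yellow ×10^4 → 1950000 Ω.
R2: orange, black, red → 302; red ×10^2 → 30200 Ω.
Series: 1950000 + 30200 = 1980200 Ω.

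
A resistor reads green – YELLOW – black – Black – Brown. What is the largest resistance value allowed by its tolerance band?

545.4 Ω

Green → 5 (first significant figure)
Yellow → 4 (second significant figure)
Black → 0 (third significant figure)
Black → ×1 multiplier
Brown → ±1% tolerance
540 × 1 = 540 Ω
Largest = 540 × (1 + 1/100) = 545.4 Ω.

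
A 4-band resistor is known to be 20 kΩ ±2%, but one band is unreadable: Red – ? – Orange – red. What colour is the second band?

black

20000 Ω = 20 × 10^3.
The second band gives digit 0 of the significand, and 0 is black.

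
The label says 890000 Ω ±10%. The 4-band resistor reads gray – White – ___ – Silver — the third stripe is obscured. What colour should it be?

890000 Ω = 89 × 10^4.
The third band is the multiplier, 10^4, which is yellow.

yellow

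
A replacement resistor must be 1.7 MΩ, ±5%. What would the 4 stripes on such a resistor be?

brown, violet, green, gold

1700000 Ω = 17 × 10^5.
1 → brown
7 → violet
Multiplier 10^5 → green.
±5% tolerance → gold.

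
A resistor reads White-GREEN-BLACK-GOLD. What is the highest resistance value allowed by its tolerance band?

White → 9 (first significant figure)
Green → 5 (second significant figure)
Black → ×1 multiplier
Gold → ±5% tolerance
95 × 1 = 95 Ω
Highest = 95 × (1 + 5/100) = 99.75 Ω.

99.75 Ω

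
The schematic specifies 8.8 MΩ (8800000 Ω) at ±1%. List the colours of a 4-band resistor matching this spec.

grey, grey, green, brown

8800000 Ω = 88 × 10^5.
8 → grey
8 → grey
Multiplier 10^5 → green.
±1% tolerance → brown.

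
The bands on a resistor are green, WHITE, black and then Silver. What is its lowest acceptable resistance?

53.1 Ω

Green → 5 (first significant figure)
White → 9 (second significant figure)
Black → ×1 multiplier
Silver → ±10% tolerance
59 × 1 = 59 Ω
Lowest = 59 × (1 − 10/100) = 53.1 Ω.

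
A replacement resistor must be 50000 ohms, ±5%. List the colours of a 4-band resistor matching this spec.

green, black, orange, gold

50000 Ω = 50 × 10^3.
5 → green
0 → black
Multiplier 10^3 → orange.
±5% tolerance → gold.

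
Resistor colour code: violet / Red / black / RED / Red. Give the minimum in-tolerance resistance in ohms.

Violet → 7 (first significant figure)
Red → 2 (second significant figure)
Black → 0 (third significant figure)
Red → ×10^2 multiplier
Red → ±2% tolerance
720 × 100 = 72000 Ω
Minimum = 72000 × (1 − 2/100) = 70560 Ω.

70560 Ω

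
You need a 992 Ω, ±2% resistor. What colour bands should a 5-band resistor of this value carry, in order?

white, white, red, black, red

992 Ω = 992 × 10^0.
9 → white
9 → white
2 → red
Multiplier 10^0 → black.
±2% tolerance → red.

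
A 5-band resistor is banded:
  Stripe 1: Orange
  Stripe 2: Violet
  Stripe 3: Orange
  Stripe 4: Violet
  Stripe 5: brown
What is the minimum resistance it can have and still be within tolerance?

3692700000 Ω

Orange → 3 (first significant figure)
Violet → 7 (second significant figure)
Orange → 3 (third significant figure)
Violet → ×10^7 multiplier
Brown → ±1% tolerance
373 × 10000000 = 3730000000 Ω
Minimum = 3730000000 × (1 − 1/100) = 3692700000 Ω.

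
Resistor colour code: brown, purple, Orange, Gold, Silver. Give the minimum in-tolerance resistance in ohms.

Brown → 1 (first significant figure)
Violet → 7 (second significant figure)
Orange → 3 (third significant figure)
Gold → ×0.1 multiplier
Silver → ±10% tolerance
173 × 0.1 = 17.3 Ω
Minimum = 17.3 × (1 − 10/100) = 15.57 Ω.

15.57 Ω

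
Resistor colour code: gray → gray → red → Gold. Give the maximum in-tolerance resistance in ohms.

9240 Ω

Grey → 8 (first significant figure)
Grey → 8 (second significant figure)
Red → ×10^2 multiplier
Gold → ±5% tolerance
88 × 100 = 8800 Ω
Maximum = 8800 × (1 + 5/100) = 9240 Ω.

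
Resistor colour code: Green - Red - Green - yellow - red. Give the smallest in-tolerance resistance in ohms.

Green → 5 (first significant figure)
Red → 2 (second significant figure)
Green → 5 (third significant figure)
Yellow → ×10^4 multiplier
Red → ±2% tolerance
525 × 10000 = 5250000 Ω
Smallest = 5250000 × (1 − 2/100) = 5145000 Ω.

5145000 Ω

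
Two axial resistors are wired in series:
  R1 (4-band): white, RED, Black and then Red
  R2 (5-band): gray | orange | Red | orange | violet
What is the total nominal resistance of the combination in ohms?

R1: white, red → 92; black ×1 → 92 Ω.
R2: grey, orange, red → 832; orange ×10^3 → 832000 Ω.
Series: 92 + 832000 = 832092 Ω.

832092 Ω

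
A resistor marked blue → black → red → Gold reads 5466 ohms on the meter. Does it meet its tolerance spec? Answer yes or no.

no

Blue → 6 (first significant figure)
Black → 0 (second significant figure)
Red → ×10^2 multiplier
Gold → ±5% tolerance
60 × 100 = 6000 Ω
Allowed range: 5700 Ω to 6300 Ω.
5466 ohms lies outside that range.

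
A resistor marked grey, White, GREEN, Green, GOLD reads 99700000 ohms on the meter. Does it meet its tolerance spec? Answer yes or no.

no

Grey → 8 (first significant figure)
White → 9 (second significant figure)
Green → 5 (third significant figure)
Green → ×10^5 multiplier
Gold → ±5% tolerance
895 × 100000 = 89500000 Ω
Allowed range: 85025000 Ω to 93975000 Ω.
99700000 ohms lies outside that range.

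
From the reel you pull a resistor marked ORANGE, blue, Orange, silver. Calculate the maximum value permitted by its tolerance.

Orange → 3 (first significant figure)
Blue → 6 (second significant figure)
Orange → ×10^3 multiplier
Silver → ±10% tolerance
36 × 1000 = 36000 Ω
Maximum = 36000 × (1 + 10/100) = 39600 Ω.

39600 Ω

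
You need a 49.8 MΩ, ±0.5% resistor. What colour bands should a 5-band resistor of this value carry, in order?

49800000 Ω = 498 × 10^5.
4 → yellow
9 → white
8 → grey
Multiplier 10^5 → green.
±0.5% tolerance → green.

yellow, white, grey, green, green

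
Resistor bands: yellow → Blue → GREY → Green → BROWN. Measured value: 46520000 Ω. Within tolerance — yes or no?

Yellow → 4 (first significant figure)
Blue → 6 (second significant figure)
Grey → 8 (third significant figure)
Green → ×10^5 multiplier
Brown → ±1% tolerance
468 × 100000 = 46800000 Ω
Allowed range: 46332000 Ω to 47268000 Ω.
46520000 Ω lies inside that range.

yes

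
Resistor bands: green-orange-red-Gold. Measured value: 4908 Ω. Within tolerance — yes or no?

Green → 5 (first significant figure)
Orange → 3 (second significant figure)
Red → ×10^2 multiplier
Gold → ±5% tolerance
53 × 100 = 5300 Ω
Allowed range: 5035 Ω to 5565 Ω.
4908 Ω lies outside that range.

no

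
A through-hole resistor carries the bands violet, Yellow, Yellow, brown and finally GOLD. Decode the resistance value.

Violet → 7 (first significant figure)
Yellow → 4 (second significant figure)
Yellow → 4 (third significant figure)
Brown → ×10 multiplier
744 × 10 = 7440 Ω

7440 Ω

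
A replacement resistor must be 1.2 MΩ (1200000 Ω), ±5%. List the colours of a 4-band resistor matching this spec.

brown, red, green, gold

1200000 Ω = 12 × 10^5.
1 → brown
2 → red
Multiplier 10^5 → green.
±5% tolerance → gold.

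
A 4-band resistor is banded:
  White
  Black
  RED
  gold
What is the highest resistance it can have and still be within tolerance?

9450 Ω

White → 9 (first significant figure)
Black → 0 (second significant figure)
Red → ×10^2 multiplier
Gold → ±5% tolerance
90 × 100 = 9000 Ω
Highest = 9000 × (1 + 5/100) = 9450 Ω.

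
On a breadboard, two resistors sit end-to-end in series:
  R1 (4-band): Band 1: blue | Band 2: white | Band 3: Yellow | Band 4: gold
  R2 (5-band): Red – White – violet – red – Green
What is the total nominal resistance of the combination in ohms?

719700 Ω

R1: blue, white → 69; yellow ×10^4 → 690000 Ω.
R2: red, white, violet → 297; red ×10^2 → 29700 Ω.
Series: 690000 + 29700 = 719700 Ω.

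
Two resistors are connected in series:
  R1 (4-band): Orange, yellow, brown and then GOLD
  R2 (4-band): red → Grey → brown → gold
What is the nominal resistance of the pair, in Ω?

620 Ω

R1: orange, yellow → 34; brown ×10 → 340 Ω.
R2: red, grey → 28; brown ×10 → 280 Ω.
Series: 340 + 280 = 620 Ω.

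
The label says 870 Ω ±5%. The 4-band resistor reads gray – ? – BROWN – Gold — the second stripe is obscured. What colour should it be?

violet

870 Ω = 87 × 10^1.
The second band gives digit 7 of the significand, and 7 is violet.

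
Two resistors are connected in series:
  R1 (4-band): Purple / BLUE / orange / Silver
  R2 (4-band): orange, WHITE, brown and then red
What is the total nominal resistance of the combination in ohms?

76390 Ω

R1: violet, blue → 76; orange ×10^3 → 76000 Ω.
R2: orange, white → 39; brown ×10 → 390 Ω.
Series: 76000 + 390 = 76390 Ω.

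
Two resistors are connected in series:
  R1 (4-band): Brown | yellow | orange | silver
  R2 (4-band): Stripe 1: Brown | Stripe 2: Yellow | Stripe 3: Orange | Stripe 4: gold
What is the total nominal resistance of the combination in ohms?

R1: brown, yellow → 14; orange ×10^3 → 14000 Ω.
R2: brown, yellow → 14; orange ×10^3 → 14000 Ω.
Series: 14000 + 14000 = 28000 Ω.

28000 Ω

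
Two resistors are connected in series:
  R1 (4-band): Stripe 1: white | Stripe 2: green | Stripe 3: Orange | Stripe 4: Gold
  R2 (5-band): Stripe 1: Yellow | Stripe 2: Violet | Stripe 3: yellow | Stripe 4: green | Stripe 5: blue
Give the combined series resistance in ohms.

47495000 Ω

R1: white, green → 95; orange ×10^3 → 95000 Ω.
R2: yellow, violet, yellow → 474; green ×10^5 → 47400000 Ω.
Series: 95000 + 47400000 = 47495000 Ω.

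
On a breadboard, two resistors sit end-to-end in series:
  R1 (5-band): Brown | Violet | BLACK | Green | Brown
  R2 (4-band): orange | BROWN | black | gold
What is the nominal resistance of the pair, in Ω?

17000031 Ω

R1: brown, violet, black → 170; green ×10^5 → 17000000 Ω.
R2: orange, brown → 31; black ×1 → 31 Ω.
Series: 17000000 + 31 = 17000031 Ω.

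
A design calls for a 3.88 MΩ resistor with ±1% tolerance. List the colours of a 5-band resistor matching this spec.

orange, grey, grey, yellow, brown

3880000 Ω = 388 × 10^4.
3 → orange
8 → grey
8 → grey
Multiplier 10^4 → yellow.
±1% tolerance → brown.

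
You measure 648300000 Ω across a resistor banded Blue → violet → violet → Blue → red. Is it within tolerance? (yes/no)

Blue → 6 (first significant figure)
Violet → 7 (second significant figure)
Violet → 7 (third significant figure)
Blue → ×10^6 multiplier
Red → ±2% tolerance
677 × 1000000 = 677000000 Ω
Allowed range: 663460000 Ω to 690540000 Ω.
648300000 Ω lies outside that range.

no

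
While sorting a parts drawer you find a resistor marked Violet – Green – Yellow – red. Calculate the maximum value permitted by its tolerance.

Violet → 7 (first significant figure)
Green → 5 (second significant figure)
Yellow → ×10^4 multiplier
Red → ±2% tolerance
75 × 10000 = 750000 Ω
Maximum = 750000 × (1 + 2/100) = 765000 Ω.

765000 Ω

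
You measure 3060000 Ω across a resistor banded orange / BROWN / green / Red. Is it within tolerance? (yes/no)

Orange → 3 (first significant figure)
Brown → 1 (second significant figure)
Green → ×10^5 multiplier
Red → ±2% tolerance
31 × 100000 = 3100000 Ω
Allowed range: 3038000 Ω to 3162000 Ω.
3060000 Ω lies inside that range.

yes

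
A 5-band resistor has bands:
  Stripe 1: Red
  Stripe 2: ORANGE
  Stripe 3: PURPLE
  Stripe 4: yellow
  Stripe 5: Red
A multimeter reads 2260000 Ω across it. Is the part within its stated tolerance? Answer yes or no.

Red → 2 (first significant figure)
Orange → 3 (second significant figure)
Violet → 7 (third significant figure)
Yellow → ×10^4 multiplier
Red → ±2% tolerance
237 × 10000 = 2370000 Ω
Allowed range: 2322600 Ω to 2417400 Ω.
2260000 Ω lies outside that range.

no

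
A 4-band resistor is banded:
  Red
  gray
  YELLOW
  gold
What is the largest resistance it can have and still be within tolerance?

Red → 2 (first significant figure)
Grey → 8 (second significant figure)
Yellow → ×10^4 multiplier
Gold → ±5% tolerance
28 × 10000 = 280000 Ω
Largest = 280000 × (1 + 5/100) = 294000 Ω.

294000 Ω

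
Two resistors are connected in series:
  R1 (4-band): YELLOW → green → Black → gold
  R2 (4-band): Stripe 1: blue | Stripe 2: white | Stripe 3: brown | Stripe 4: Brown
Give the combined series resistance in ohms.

R1: yellow, green → 45; black ×1 → 45 Ω.
R2: blue, white → 69; brown ×10 → 690 Ω.
Series: 45 + 690 = 735 Ω.

735 Ω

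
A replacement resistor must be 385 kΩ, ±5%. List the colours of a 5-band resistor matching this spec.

385000 Ω = 385 × 10^3.
3 → orange
8 → grey
5 → green
Multiplier 10^3 → orange.
±5% tolerance → gold.

orange, grey, green, orange, gold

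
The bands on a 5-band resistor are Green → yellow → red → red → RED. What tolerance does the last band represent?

The last band, red, is the tolerance band.
Red corresponds to ±2%.

±2%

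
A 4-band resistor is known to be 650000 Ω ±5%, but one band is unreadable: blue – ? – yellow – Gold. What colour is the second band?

green

650000 Ω = 65 × 10^4.
The second band gives digit 5 of the significand, and 5 is green.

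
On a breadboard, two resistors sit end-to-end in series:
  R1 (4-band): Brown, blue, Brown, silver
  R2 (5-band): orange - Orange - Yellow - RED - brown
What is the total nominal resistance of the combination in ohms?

R1: brown, blue → 16; brown ×10 → 160 Ω.
R2: orange, orange, yellow → 334; red ×10^2 → 33400 Ω.
Series: 160 + 33400 = 33560 Ω.

33560 Ω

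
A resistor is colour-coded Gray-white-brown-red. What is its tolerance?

The last band, red, is the tolerance band.
Red corresponds to ±2%.

±2%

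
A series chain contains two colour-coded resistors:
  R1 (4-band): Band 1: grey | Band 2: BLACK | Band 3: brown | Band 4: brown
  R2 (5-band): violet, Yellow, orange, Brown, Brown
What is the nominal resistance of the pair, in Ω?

R1: grey, black → 80; brown ×10 → 800 Ω.
R2: violet, yellow, orange → 743; brown ×10 → 7430 Ω.
Series: 800 + 7430 = 8230 Ω.

8230 Ω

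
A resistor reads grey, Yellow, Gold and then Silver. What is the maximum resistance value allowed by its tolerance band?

Grey → 8 (first significant figure)
Yellow → 4 (second significant figure)
Gold → ×0.1 multiplier
Silver → ±10% tolerance
84 × 0.1 = 8.4 Ω
Maximum = 8.4 × (1 + 10/100) = 9.24 Ω.

9.24 Ω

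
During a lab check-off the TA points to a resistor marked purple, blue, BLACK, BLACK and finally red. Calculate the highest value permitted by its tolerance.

Violet → 7 (first significant figure)
Blue → 6 (second significant figure)
Black → 0 (third significant figure)
Black → ×1 multiplier
Red → ±2% tolerance
760 × 1 = 760 Ω
Highest = 760 × (1 + 2/100) = 775.2 Ω.

775.2 Ω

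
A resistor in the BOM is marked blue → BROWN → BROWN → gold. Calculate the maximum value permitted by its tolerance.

640.5 Ω

Blue → 6 (first significant figure)
Brown → 1 (second significant figure)
Brown → ×10 multiplier
Gold → ±5% tolerance
61 × 10 = 610 Ω
Maximum = 610 × (1 + 5/100) = 640.5 Ω.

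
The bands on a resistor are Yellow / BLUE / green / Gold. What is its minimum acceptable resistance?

4370000 Ω

Yellow → 4 (first significant figure)
Blue → 6 (second significant figure)
Green → ×10^5 multiplier
Gold → ±5% tolerance
46 × 100000 = 4600000 Ω
Minimum = 4600000 × (1 − 5/100) = 4370000 Ω.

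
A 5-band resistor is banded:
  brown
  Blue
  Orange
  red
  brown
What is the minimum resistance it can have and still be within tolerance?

16137 Ω

Brown → 1 (first significant figure)
Blue → 6 (second significant figure)
Orange → 3 (third significant figure)
Red → ×10^2 multiplier
Brown → ±1% tolerance
163 × 100 = 16300 Ω
Minimum = 16300 × (1 − 1/100) = 16137 Ω.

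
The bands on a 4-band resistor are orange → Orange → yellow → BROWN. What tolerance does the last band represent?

The last band, brown, is the tolerance band.
Brown corresponds to ±1%.

±1%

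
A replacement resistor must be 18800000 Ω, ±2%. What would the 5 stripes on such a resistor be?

brown, grey, grey, green, red

18800000 Ω = 188 × 10^5.
1 → brown
8 → grey
8 → grey
Multiplier 10^5 → green.
±2% tolerance → red.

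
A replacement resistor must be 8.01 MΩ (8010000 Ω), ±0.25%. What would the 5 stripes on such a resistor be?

grey, black, brown, yellow, blue

8010000 Ω = 801 × 10^4.
8 → grey
0 → black
1 → brown
Multiplier 10^4 → yellow.
±0.25% tolerance → blue.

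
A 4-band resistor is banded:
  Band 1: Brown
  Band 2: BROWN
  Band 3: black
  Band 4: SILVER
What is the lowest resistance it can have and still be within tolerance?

Brown → 1 (first significant figure)
Brown → 1 (second significant figure)
Black → ×1 multiplier
Silver → ±10% tolerance
11 × 1 = 11 Ω
Lowest = 11 × (1 − 10/100) = 9.9 Ω.

9.9 Ω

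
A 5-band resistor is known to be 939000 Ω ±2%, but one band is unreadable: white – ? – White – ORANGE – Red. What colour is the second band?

939000 Ω = 939 × 10^3.
The second band gives digit 3 of the significand, and 3 is orange.

orange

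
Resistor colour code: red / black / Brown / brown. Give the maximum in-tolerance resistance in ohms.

Red → 2 (first significant figure)
Black → 0 (second significant figure)
Brown → ×10 multiplier
Brown → ±1% tolerance
20 × 10 = 200 Ω
Maximum = 200 × (1 + 1/100) = 202 Ω.

202 Ω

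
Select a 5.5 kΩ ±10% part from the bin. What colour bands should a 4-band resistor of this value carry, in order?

5500 Ω = 55 × 10^2.
5 → green
5 → green
Multiplier 10^2 → red.
±10% tolerance → silver.

green, green, red, silver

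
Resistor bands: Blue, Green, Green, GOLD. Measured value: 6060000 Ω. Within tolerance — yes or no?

Blue → 6 (first significant figure)
Green → 5 (second significant figure)
Green → ×10^5 multiplier
Gold → ±5% tolerance
65 × 100000 = 6500000 Ω
Allowed range: 6175000 Ω to 6825000 Ω.
6060000 Ω lies outside that range.

no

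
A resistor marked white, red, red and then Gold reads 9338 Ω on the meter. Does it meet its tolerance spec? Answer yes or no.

yes

White → 9 (first significant figure)
Red → 2 (second significant figure)
Red → ×10^2 multiplier
Gold → ±5% tolerance
92 × 100 = 9200 Ω
Allowed range: 8740 Ω to 9660 Ω.
9338 Ω lies inside that range.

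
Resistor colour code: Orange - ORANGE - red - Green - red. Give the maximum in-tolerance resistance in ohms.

33864000 Ω

Orange → 3 (first significant figure)
Orange → 3 (second significant figure)
Red → 2 (third significant figure)
Green → ×10^5 multiplier
Red → ±2% tolerance
332 × 100000 = 33200000 Ω
Maximum = 33200000 × (1 + 2/100) = 33864000 Ω.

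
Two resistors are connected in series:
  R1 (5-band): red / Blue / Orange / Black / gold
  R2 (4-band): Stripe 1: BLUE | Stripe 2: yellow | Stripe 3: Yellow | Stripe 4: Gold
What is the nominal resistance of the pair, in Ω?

R1: red, blue, orange → 263; black ×1 → 263 Ω.
R2: blue, yellow → 64; yellow ×10^4 → 640000 Ω.
Series: 263 + 640000 = 640263 Ω.

640263 Ω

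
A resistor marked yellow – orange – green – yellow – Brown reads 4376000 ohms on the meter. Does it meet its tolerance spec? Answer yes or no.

Yellow → 4 (first significant figure)
Orange → 3 (second significant figure)
Green → 5 (third significant figure)
Yellow → ×10^4 multiplier
Brown → ±1% tolerance
435 × 10000 = 4350000 Ω
Allowed range: 4306500 Ω to 4393500 Ω.
4376000 ohms lies inside that range.

yes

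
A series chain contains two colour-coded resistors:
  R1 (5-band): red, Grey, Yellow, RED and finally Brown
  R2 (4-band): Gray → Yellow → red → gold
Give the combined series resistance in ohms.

36800 Ω

R1: red, grey, yellow → 284; red ×10^2 → 28400 Ω.
R2: grey, yellow → 84; red ×10^2 → 8400 Ω.
Series: 28400 + 8400 = 36800 Ω.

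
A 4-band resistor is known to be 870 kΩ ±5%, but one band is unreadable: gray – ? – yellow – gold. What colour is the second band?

violet

870000 Ω = 87 × 10^4.
The second band gives digit 7 of the significand, and 7 is violet.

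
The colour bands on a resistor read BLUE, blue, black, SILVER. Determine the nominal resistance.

66 Ω

Blue → 6 (first significant figure)
Blue → 6 (second significant figure)
Black → ×1 multiplier
66 × 1 = 66 Ω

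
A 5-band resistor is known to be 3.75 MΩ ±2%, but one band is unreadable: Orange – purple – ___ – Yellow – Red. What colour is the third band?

green

3750000 Ω = 375 × 10^4.
The third band gives digit 5 of the significand, and 5 is green.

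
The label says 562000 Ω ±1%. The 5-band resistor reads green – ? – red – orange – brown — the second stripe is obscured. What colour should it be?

blue

562000 Ω = 562 × 10^3.
The second band gives digit 6 of the significand, and 6 is blue.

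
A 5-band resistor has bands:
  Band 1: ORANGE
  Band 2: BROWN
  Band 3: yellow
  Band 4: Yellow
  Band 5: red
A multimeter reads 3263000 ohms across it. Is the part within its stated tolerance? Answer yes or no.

Orange → 3 (first significant figure)
Brown → 1 (second significant figure)
Yellow → 4 (third significant figure)
Yellow → ×10^4 multiplier
Red → ±2% tolerance
314 × 10000 = 3140000 Ω
Allowed range: 3077200 Ω to 3202800 Ω.
3263000 ohms lies outside that range.

no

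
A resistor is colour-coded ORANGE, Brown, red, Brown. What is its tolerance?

The last band, brown, is the tolerance band.
Brown corresponds to ±1%.

±1%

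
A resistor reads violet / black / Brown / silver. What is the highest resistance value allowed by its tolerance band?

Violet → 7 (first significant figure)
Black → 0 (second significant figure)
Brown → ×10 multiplier
Silver → ±10% tolerance
70 × 10 = 700 Ω
Highest = 700 × (1 + 10/100) = 770 Ω.

770 Ω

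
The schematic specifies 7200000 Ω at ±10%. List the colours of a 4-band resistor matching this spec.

7200000 Ω = 72 × 10^5.
7 → violet
2 → red
Multiplier 10^5 → green.
±10% tolerance → silver.

violet, red, green, silver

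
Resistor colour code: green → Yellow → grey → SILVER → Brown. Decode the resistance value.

Green → 5 (first significant figure)
Yellow → 4 (second significant figure)
Grey → 8 (third significant figure)
Silver → ×0.01 multiplier
548 × 0.01 = 5.48 Ω

5.48 Ω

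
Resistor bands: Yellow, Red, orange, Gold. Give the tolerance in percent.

±5%

The last band, gold, is the tolerance band.
Gold corresponds to ±5%.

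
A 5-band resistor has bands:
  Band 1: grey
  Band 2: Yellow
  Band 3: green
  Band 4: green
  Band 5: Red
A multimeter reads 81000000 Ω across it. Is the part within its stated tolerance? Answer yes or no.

no

Grey → 8 (first significant figure)
Yellow → 4 (second significant figure)
Green → 5 (third significant figure)
Green → ×10^5 multiplier
Red → ±2% tolerance
845 × 100000 = 84500000 Ω
Allowed range: 82810000 Ω to 86190000 Ω.
81000000 Ω lies outside that range.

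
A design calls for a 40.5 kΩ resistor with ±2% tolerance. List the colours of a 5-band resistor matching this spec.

40500 Ω = 405 × 10^2.
4 → yellow
0 → black
5 → green
Multiplier 10^2 → red.
±2% tolerance → red.

yellow, black, green, red, red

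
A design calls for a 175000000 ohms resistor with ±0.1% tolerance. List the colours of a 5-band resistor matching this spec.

175000000 Ω = 175 × 10^6.
1 → brown
7 → violet
5 → green
Multiplier 10^6 → blue.
±0.1% tolerance → violet.

brown, violet, green, blue, violet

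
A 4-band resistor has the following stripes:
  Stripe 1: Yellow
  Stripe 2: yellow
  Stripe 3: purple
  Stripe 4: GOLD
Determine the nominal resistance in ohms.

Yellow → 4 (first significant figure)
Yellow → 4 (second significant figure)
Violet → ×10^7 multiplier
44 × 10000000 = 440000000 Ω

440000000 Ω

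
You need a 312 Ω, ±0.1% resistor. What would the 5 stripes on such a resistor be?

orange, brown, red, black, violet

312 Ω = 312 × 10^0.
3 → orange
1 → brown
2 → red
Multiplier 10^0 → black.
±0.1% tolerance → violet.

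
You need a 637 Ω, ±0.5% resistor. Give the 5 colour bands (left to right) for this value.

blue, orange, violet, black, green

637 Ω = 637 × 10^0.
6 → blue
3 → orange
7 → violet
Multiplier 10^0 → black.
±0.5% tolerance → green.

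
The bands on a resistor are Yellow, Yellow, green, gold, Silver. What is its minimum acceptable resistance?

Yellow → 4 (first significant figure)
Yellow → 4 (second significant figure)
Green → 5 (third significant figure)
Gold → ×0.1 multiplier
Silver → ±10% tolerance
445 × 0.1 = 44.5 Ω
Minimum = 44.5 × (1 − 10/100) = 40.05 Ω.

40.05 Ω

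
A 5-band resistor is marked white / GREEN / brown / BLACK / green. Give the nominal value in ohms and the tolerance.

951 Ω ±0.5%

White → 9 (first significant figure)
Green → 5 (second significant figure)
Brown → 1 (third significant figure)
Black → ×1 multiplier
Green → ±0.5% tolerance
951 × 1 = 951 Ω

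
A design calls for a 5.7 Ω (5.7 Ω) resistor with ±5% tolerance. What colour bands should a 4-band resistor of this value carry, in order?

5.7 Ω = 57 × 10^-1.
5 → green
7 → violet
Multiplier 10^-1 → gold.
±5% tolerance → gold.

green, violet, gold, gold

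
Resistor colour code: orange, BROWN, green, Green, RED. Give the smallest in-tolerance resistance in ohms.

Orange → 3 (first significant figure)
Brown → 1 (second significant figure)
Green → 5 (third significant figure)
Green → ×10^5 multiplier
Red → ±2% tolerance
315 × 100000 = 31500000 Ω
Smallest = 31500000 × (1 − 2/100) = 30870000 Ω.

30870000 Ω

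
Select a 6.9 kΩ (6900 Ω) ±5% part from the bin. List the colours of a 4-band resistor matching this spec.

blue, white, red, gold

6900 Ω = 69 × 10^2.
6 → blue
9 → white
Multiplier 10^2 → red.
±5% tolerance → gold.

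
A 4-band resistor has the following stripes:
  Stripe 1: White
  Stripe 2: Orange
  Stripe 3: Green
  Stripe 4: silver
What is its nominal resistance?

White → 9 (first significant figure)
Orange → 3 (second significant figure)
Green → ×10^5 multiplier
93 × 100000 = 9300000 Ω

9300000 Ω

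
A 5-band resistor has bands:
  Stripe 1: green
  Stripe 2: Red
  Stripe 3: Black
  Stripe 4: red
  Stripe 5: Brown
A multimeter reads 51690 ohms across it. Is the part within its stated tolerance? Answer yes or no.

yes

Green → 5 (first significant figure)
Red → 2 (second significant figure)
Black → 0 (third significant figure)
Red → ×10^2 multiplier
Brown → ±1% tolerance
520 × 100 = 52000 Ω
Allowed range: 51480 Ω to 52520 Ω.
51690 ohms lies inside that range.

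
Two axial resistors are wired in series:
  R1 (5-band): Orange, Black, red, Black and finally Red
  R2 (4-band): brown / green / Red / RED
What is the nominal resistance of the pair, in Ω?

R1: orange, black, red → 302; black ×1 → 302 Ω.
R2: brown, green → 15; red ×10^2 → 1500 Ω.
Series: 302 + 1500 = 1802 Ω.

1802 Ω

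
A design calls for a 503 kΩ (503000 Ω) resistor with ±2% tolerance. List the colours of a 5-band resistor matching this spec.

503000 Ω = 503 × 10^3.
5 → green
0 → black
3 → orange
Multiplier 10^3 → orange.
±2% tolerance → red.

green, black, orange, orange, red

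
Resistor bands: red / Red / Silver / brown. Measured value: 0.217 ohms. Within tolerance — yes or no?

Red → 2 (first significant figure)
Red → 2 (second significant figure)
Silver → ×0.01 multiplier
Brown → ±1% tolerance
22 × 0.01 = 0.22 Ω
Allowed range: 0.2178 Ω to 0.2222 Ω.
0.217 ohms lies outside that range.

no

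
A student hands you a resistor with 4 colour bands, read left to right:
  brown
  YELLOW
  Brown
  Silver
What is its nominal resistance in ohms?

140 Ω

Brown → 1 (first significant figure)
Yellow → 4 (second significant figure)
Brown → ×10 multiplier
14 × 10 = 140 Ω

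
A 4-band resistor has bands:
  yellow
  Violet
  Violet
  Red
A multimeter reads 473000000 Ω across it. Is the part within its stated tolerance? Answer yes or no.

yes

Yellow → 4 (first significant figure)
Violet → 7 (second significant figure)
Violet → ×10^7 multiplier
Red → ±2% tolerance
47 × 10000000 = 470000000 Ω
Allowed range: 460600000 Ω to 479400000 Ω.
473000000 Ω lies inside that range.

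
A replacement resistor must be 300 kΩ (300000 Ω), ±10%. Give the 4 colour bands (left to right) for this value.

300000 Ω = 30 × 10^4.
3 → orange
0 → black
Multiplier 10^4 → yellow.
±10% tolerance → silver.

orange, black, yellow, silver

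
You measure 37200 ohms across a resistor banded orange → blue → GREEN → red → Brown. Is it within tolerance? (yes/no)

no

Orange → 3 (first significant figure)
Blue → 6 (second significant figure)
Green → 5 (third significant figure)
Red → ×10^2 multiplier
Brown → ±1% tolerance
365 × 100 = 36500 Ω
Allowed range: 36135 Ω to 36865 Ω.
37200 ohms lies outside that range.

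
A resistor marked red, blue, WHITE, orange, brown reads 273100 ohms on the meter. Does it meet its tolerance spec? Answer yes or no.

Red → 2 (first significant figure)
Blue → 6 (second significant figure)
White → 9 (third significant figure)
Orange → ×10^3 multiplier
Brown → ±1% tolerance
269 × 1000 = 269000 Ω
Allowed range: 266310 Ω to 271690 Ω.
273100 ohms lies outside that range.

no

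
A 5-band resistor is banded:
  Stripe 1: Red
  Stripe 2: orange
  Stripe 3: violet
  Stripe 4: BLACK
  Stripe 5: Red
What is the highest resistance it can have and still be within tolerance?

Red → 2 (first significant figure)
Orange → 3 (second significant figure)
Violet → 7 (third significant figure)
Black → ×1 multiplier
Red → ±2% tolerance
237 × 1 = 237 Ω
Highest = 237 × (1 + 2/100) = 241.74 Ω.

241.74 Ω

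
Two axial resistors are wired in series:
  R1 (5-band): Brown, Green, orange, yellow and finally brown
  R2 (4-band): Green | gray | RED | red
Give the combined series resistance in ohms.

R1: brown, green, orange → 153; yellow ×10^4 → 1530000 Ω.
R2: green, grey → 58; red ×10^2 → 5800 Ω.
Series: 1530000 + 5800 = 1535800 Ω.

1535800 Ω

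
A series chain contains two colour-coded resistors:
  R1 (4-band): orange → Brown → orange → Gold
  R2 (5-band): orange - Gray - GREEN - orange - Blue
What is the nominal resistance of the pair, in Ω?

416000 Ω

R1: orange, brown → 31; orange ×10^3 → 31000 Ω.
R2: orange, grey, green → 385; orange ×10^3 → 385000 Ω.
Series: 31000 + 385000 = 416000 Ω.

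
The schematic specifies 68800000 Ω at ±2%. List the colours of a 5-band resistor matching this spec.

blue, grey, grey, green, red

68800000 Ω = 688 × 10^5.
6 → blue
8 → grey
8 → grey
Multiplier 10^5 → green.
±2% tolerance → red.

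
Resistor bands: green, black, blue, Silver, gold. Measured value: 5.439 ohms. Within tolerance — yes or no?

no

Green → 5 (first significant figure)
Black → 0 (second significant figure)
Blue → 6 (third significant figure)
Silver → ×0.01 multiplier
Gold → ±5% tolerance
506 × 0.01 = 5.06 Ω
Allowed range: 4.807 Ω to 5.313 Ω.
5.439 ohms lies outside that range.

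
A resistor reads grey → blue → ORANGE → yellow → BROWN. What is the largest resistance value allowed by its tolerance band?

8716300 Ω

Grey → 8 (first significant figure)
Blue → 6 (second significant figure)
Orange → 3 (third significant figure)
Yellow → ×10^4 multiplier
Brown → ±1% tolerance
863 × 10000 = 8630000 Ω
Largest = 8630000 × (1 + 1/100) = 8716300 Ω.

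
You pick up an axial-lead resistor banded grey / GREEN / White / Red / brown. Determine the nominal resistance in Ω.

Grey → 8 (first significant figure)
Green → 5 (second significant figure)
White → 9 (third significant figure)
Red → ×10^2 multiplier
859 × 100 = 85900 Ω

85900 Ω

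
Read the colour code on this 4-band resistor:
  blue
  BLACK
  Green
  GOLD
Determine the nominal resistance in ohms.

6000000 Ω

Blue → 6 (first significant figure)
Black → 0 (second significant figure)
Green → ×10^5 multiplier
60 × 100000 = 6000000 Ω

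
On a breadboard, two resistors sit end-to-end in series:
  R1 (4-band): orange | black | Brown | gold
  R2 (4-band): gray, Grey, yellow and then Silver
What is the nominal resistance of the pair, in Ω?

R1: orange, black → 30; brown ×10 → 300 Ω.
R2: grey, grey → 88; yellow ×10^4 → 880000 Ω.
Series: 300 + 880000 = 880300 Ω.

880300 Ω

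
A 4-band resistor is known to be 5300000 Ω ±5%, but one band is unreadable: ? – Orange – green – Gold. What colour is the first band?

5300000 Ω = 53 × 10^5.
The first band gives digit 5 of the significand, and 5 is green.

green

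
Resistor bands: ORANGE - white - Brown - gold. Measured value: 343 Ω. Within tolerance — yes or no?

no

Orange → 3 (first significant figure)
White → 9 (second significant figure)
Brown → ×10 multiplier
Gold → ±5% tolerance
39 × 10 = 390 Ω
Allowed range: 370.5 Ω to 409.5 Ω.
343 Ω lies outside that range.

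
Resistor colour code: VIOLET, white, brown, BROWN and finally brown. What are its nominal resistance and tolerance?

7910 Ω ±1%

Violet → 7 (first significant figure)
White → 9 (second significant figure)
Brown → 1 (third significant figure)
Brown → ×10 multiplier
Brown → ±1% tolerance
791 × 10 = 7910 Ω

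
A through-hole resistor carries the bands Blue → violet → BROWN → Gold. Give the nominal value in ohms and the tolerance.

670 Ω ±5%

Blue → 6 (first significant figure)
Violet → 7 (second significant figure)
Brown → ×10 multiplier
Gold → ±5% tolerance
67 × 10 = 670 Ω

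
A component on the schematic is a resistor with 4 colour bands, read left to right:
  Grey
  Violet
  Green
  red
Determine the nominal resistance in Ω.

8700000 Ω

Grey → 8 (first significant figure)
Violet → 7 (second significant figure)
Green → ×10^5 multiplier
87 × 100000 = 8700000 Ω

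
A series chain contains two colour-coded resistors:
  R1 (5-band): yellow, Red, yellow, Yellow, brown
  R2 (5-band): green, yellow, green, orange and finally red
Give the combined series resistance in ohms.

R1: yellow, red, yellow → 424; yellow ×10^4 → 4240000 Ω.
R2: green, yellow, green → 545; orange ×10^3 → 545000 Ω.
Series: 4240000 + 545000 = 4785000 Ω.

4785000 Ω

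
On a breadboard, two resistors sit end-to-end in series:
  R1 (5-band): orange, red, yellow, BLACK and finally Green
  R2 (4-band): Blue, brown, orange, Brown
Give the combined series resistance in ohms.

61324 Ω

R1: orange, red, yellow → 324; black ×1 → 324 Ω.
R2: blue, brown → 61; orange ×10^3 → 61000 Ω.
Series: 324 + 61000 = 61324 Ω.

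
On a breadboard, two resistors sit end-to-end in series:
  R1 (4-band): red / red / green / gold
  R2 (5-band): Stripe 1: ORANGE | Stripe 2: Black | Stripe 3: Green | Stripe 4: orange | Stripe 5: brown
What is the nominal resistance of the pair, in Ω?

R1: red, red → 22; green ×10^5 → 2200000 Ω.
R2: orange, black, green → 305; orange ×10^3 → 305000 Ω.
Series: 2200000 + 305000 = 2505000 Ω.

2505000 Ω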